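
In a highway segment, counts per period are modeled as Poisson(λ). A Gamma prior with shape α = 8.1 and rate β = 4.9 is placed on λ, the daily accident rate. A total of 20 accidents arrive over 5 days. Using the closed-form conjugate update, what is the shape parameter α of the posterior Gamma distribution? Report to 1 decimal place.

28.1

With a Gamma(shape α, rate β) prior, the Poisson likelihood is conjugate: the posterior is Gamma(α + ΣXᵢ, β + n).
Posterior: Gamma(α+S, β+n) = Gamma(8.1+20, 4.9+5) = Gamma(28.1, 9.9).
Posterior α = 28.1.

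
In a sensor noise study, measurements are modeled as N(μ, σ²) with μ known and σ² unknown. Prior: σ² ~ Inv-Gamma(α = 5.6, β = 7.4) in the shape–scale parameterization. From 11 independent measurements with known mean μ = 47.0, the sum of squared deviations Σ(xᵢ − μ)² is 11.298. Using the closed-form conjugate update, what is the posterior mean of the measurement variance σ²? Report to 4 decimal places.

With known mean μ and an Inverse-Gamma(α, β) prior on σ², the Normal likelihood is conjugate: posterior is Inv-Gamma(α + n/2, β + Σ(xᵢ−μ)²/2).
Posterior: Inv-Gamma(5.6 + 11/2, 7.4 + 11.298/2) = Inv-Gamma(11.10, 13.0490).
E[σ²|data] = β/(α−1) = 13.0490/10.10 = 1.2920.

1.2920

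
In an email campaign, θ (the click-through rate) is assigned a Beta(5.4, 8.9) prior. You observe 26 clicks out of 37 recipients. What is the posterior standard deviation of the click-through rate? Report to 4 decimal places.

The Beta prior is conjugate to a Binomial/Bernoulli likelihood; the update adds successes to α and failures to β.
Posterior: Beta(α+k, β+n−k) = Beta(5.4+26, 8.9+11) = Beta(31.4, 19.9).
Var = αβ/((α+β)²(α+β+1)) = 31.4·19.9/(51.3²·52.3) = 0.00453990; SD = √0.00453990 = 0.0674.

0.0674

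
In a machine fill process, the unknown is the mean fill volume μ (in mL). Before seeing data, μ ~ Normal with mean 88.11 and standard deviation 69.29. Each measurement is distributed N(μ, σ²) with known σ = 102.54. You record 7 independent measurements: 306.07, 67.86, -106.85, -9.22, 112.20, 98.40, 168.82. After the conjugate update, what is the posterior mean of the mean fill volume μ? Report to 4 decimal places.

For Normal data with known variance σ², a Normal(μ₀, σ₀²) prior on μ is conjugate. Posterior precision = 1/σ₀² + n/σ²; posterior mean is the precision-weighted average of μ₀ and x̄.
Σxᵢ = 306.07 + 67.86 + (-106.85) + (-9.22) + 112.20 + 98.40 + 168.82 = 637.28, so n·x̄ = 637.28.
σ₀² = 69.29² = 4801.1041, σ² = 102.54² = 10514.4516; σ² + n·σ₀² = 10514.4516 + 7·4801.1041 = 44122.1803.
Posterior mean = (μ₀/σ₀² + n·x̄/σ²)/(1/σ₀² + n/σ²) = (σ²·μ₀ + σ₀²·n·x̄)/(σ² + n·σ₀²) = (10514.4516·88.11 + 4801.1041·637.28)/44122.1803 = 3986075.951324/44122.1803 = 90.3418.

90.3418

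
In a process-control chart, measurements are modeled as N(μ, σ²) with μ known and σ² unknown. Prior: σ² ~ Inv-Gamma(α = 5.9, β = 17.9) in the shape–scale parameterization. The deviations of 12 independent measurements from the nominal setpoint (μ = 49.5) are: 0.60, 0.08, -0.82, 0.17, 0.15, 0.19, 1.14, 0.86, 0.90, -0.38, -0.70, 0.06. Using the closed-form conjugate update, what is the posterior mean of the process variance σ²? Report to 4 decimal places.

1.8538

With known mean μ and an Inverse-Gamma(α, β) prior on σ², the Normal likelihood is conjugate: posterior is Inv-Gamma(α + n/2, β + Σ(xᵢ−μ)²/2).
Σ(xᵢ−μ)² = (0.60)² + (0.08)² + (-0.82)² + (0.17)² + (0.15)² + (0.19)² + (1.14)² + (0.86)² + (0.90)² + (-0.38)² + (-0.70)² + (0.06)² = 4.6135.
Posterior: Inv-Gamma(5.9 + 12/2, 17.9 + 4.6135/2) = Inv-Gamma(11.90, 20.20675).
E[σ²|data] = β/(α−1) = 20.20675/10.90 = 1.8538.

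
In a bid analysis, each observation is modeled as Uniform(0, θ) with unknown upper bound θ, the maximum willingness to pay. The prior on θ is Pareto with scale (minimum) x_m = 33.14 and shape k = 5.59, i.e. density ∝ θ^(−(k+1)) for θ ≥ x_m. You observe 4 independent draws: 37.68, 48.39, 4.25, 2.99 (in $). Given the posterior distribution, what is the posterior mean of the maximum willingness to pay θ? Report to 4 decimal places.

A Pareto(scale x_m, shape k) prior on the upper bound θ of Uniform(0, θ) is conjugate: posterior is Pareto(max(x_m, max xᵢ), k + n).
Sample maximum = 48.39; prior scale x_m = 33.14 → posterior scale = max = 48.39.
Posterior shape = 5.59 + 4 = 9.59.
E[θ|data] = k·x_m/(k−1) = 9.59·48.39/8.59 = 54.0233.

54.0233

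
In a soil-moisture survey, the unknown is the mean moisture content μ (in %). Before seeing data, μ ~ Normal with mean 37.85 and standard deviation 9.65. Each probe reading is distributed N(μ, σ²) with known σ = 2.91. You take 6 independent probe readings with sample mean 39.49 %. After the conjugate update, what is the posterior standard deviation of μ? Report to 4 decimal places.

For Normal data with known variance σ², a Normal(μ₀, σ₀²) prior on μ is conjugate. Posterior precision = 1/σ₀² + n/σ²; posterior mean is the precision-weighted average of μ₀ and x̄.
σ₀² = 9.65² = 93.1225, σ² = 2.91² = 8.4681; σ² + n·σ₀² = 8.4681 + 6·93.1225 = 567.2031.
Posterior precision = 1/σ₀² + n/σ² = 1/93.1225 + 6/8.4681 = (σ² + n·σ₀²)/(σ₀²σ²) = 567.2031/(93.1225·8.4681); posterior variance σₙ² = σ₀²σ²/(σ² + n·σ₀²) = 93.1225·8.4681/567.2031 = 1.390279.
Posterior SD = √σₙ² = √(93.1225·8.4681/567.2031) = 1.1791.

1.1791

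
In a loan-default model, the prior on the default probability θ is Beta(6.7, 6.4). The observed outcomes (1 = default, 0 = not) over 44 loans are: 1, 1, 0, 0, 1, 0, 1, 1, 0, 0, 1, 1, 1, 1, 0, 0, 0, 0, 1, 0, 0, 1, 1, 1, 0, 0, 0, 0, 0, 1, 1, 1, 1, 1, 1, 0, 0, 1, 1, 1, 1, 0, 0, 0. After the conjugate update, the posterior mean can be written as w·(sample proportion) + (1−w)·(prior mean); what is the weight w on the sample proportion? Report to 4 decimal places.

The Beta prior is conjugate to a Binomial/Bernoulli likelihood; the update adds successes to α and failures to β.
Posterior mean = (α₀+k)/(α₀+β₀+n) = [n/(α₀+β₀+n)]·(k/n) + [(α₀+β₀)/(α₀+β₀+n)]·α₀/(α₀+β₀), so only n and the prior enter the weight.
The weight on the data is w = n/(α₀+β₀+n) = 44/(6.7+6.4+44) = 44/57.1 = 0.7706.

0.7706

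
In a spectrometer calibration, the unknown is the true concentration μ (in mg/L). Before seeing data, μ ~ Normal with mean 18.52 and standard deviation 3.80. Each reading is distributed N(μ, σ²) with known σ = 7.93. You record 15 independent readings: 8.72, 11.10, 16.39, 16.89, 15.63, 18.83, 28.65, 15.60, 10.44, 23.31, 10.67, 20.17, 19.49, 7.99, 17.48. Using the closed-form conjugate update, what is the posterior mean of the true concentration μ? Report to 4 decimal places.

For Normal data with known variance σ², a Normal(μ₀, σ₀²) prior on μ is conjugate. Posterior precision = 1/σ₀² + n/σ²; posterior mean is the precision-weighted average of μ₀ and x̄.
Σxᵢ = 8.72 + 11.10 + 16.39 + 16.89 + 15.63 + 18.83 + 28.65 + 15.60 + 10.44 + 23.31 + 10.67 + 20.17 + 19.49 + 7.99 + 17.48 = 241.36, so n·x̄ = 241.36.
σ₀² = 3.80² = 14.44, σ² = 7.93² = 62.8849; σ² + n·σ₀² = 62.8849 + 15·14.44 = 279.4849.
Posterior mean = (μ₀/σ₀² + n·x̄/σ²)/(1/σ₀² + n/σ²) = (σ²·μ₀ + σ₀²·n·x̄)/(σ² + n·σ₀²) = (62.8849·18.52 + 14.44·241.36)/279.4849 = 4649.866748/279.4849 = 16.6373.

16.6373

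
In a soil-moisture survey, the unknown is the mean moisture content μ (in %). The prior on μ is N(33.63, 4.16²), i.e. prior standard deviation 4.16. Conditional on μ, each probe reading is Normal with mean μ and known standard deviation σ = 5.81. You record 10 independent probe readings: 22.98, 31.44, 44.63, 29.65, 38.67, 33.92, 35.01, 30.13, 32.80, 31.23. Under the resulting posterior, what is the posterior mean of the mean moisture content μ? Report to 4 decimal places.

For Normal data with known variance σ², a Normal(μ₀, σ₀²) prior on μ is conjugate. Posterior precision = 1/σ₀² + n/σ²; posterior mean is the precision-weighted average of μ₀ and x̄.
Σxᵢ = 22.98 + 31.44 + 44.63 + 29.65 + 38.67 + 33.92 + 35.01 + 30.13 + 32.80 + 31.23 = 330.46, so n·x̄ = 330.46.
σ₀² = 4.16² = 17.3056, σ² = 5.81² = 33.7561; σ² + n·σ₀² = 33.7561 + 10·17.3056 = 206.8121.
Posterior mean = (μ₀/σ₀² + n·x̄/σ²)/(1/σ₀² + n/σ²) = (σ²·μ₀ + σ₀²·n·x̄)/(σ² + n·σ₀²) = (33.7561·33.63 + 17.3056·330.46)/206.8121 = 6854.026219/206.8121 = 33.1413.

33.1413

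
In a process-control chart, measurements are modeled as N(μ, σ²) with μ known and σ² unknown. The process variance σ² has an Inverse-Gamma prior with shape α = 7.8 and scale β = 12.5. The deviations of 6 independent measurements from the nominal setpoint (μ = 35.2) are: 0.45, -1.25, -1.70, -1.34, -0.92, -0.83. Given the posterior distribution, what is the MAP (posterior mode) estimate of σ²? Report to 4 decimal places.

With known mean μ and an Inverse-Gamma(α, β) prior on σ², the Normal likelihood is conjugate: posterior is Inv-Gamma(α + n/2, β + Σ(xᵢ−μ)²/2).
Σ(xᵢ−μ)² = (0.45)² + (-1.25)² + (-1.70)² + (-1.34)² + (-0.92)² + (-0.83)² = 7.9859.
Posterior: Inv-Gamma(7.8 + 6/2, 12.5 + 7.9859/2) = Inv-Gamma(10.80, 16.49295).
Mode = β/(α+1) = 16.49295/11.80 = 1.3977.

1.3977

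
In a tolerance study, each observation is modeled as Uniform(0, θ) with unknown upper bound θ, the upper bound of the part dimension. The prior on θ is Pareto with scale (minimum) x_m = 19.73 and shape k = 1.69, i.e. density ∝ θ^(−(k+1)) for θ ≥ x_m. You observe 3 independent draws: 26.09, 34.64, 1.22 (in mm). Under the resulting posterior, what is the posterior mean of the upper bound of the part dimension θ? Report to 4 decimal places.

A Pareto(scale x_m, shape k) prior on the upper bound θ of Uniform(0, θ) is conjugate: posterior is Pareto(max(x_m, max xᵢ), k + n).
Sample maximum = 34.64; prior scale x_m = 19.73 → posterior scale = max = 34.64.
Posterior shape = 1.69 + 3 = 4.69.
E[θ|data] = k·x_m/(k−1) = 4.69·34.64/3.69 = 44.0275.

44.0275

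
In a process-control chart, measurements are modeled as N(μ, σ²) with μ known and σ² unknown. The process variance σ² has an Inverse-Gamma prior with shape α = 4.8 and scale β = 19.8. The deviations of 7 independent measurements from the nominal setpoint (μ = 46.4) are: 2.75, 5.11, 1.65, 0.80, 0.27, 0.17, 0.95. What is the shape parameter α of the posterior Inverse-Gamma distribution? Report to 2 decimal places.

8.30

With known mean μ and an Inverse-Gamma(α, β) prior on σ², the Normal likelihood is conjugate: posterior is Inv-Gamma(α + n/2, β + Σ(xᵢ−μ)²/2).
Σ(xᵢ−μ)² = (2.75)² + (5.11)² + (1.65)² + (0.80)² + (0.27)² + (0.17)² + (0.95)² = 38.0414.
Posterior: Inv-Gamma(4.8 + 7/2, 19.8 + 38.0414/2) = Inv-Gamma(8.30, 38.82070).
Posterior α = 8.30.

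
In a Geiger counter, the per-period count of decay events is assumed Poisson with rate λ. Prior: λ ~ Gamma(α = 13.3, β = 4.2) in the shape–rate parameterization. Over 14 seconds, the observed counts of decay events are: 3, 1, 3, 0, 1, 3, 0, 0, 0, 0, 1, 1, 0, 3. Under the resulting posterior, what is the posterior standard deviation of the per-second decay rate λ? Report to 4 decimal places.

With a Gamma(shape α, rate β) prior, the Poisson likelihood is conjugate: the posterior is Gamma(α + ΣXᵢ, β + n).
Sum of counts S = 16 over n = 14 seconds.
Posterior: Gamma(α+S, β+n) = Gamma(13.3+16, 4.2+14) = Gamma(29.3, 18.2).
SD = √α/β = √29.3/18.2 = 0.2974.

0.2974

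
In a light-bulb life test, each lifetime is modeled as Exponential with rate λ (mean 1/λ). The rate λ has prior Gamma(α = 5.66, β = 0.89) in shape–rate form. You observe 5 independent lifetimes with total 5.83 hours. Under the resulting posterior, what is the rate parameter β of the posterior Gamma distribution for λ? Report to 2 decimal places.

6.72

With a Gamma(shape α, rate β) prior on the exponential rate λ, the posterior after n observations with total T = Σxᵢ is Gamma(α+n, β+T).
Posterior: Gamma(5.66+5, 0.89+5.83) = Gamma(10.66, 6.72).
Posterior β = 6.72.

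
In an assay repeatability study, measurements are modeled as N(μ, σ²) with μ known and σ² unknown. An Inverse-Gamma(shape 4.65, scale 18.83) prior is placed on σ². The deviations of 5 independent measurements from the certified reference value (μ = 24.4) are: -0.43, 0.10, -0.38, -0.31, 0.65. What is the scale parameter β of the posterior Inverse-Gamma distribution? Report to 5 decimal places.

19.25895

With known mean μ and an Inverse-Gamma(α, β) prior on σ², the Normal likelihood is conjugate: posterior is Inv-Gamma(α + n/2, β + Σ(xᵢ−μ)²/2).
Σ(xᵢ−μ)² = (-0.43)² + (0.10)² + (-0.38)² + (-0.31)² + (0.65)² = 0.8579.
Posterior: Inv-Gamma(4.65 + 5/2, 18.83 + 0.8579/2) = Inv-Gamma(7.15, 19.25895).
Posterior β = 19.25895.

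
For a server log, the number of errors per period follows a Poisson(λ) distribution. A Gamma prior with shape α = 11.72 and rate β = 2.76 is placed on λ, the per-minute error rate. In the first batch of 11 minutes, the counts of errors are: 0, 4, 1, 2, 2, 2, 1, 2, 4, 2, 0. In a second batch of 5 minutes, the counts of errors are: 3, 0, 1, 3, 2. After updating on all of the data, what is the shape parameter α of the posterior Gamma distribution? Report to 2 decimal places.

40.72

With a Gamma(shape α, rate β) prior, the Poisson likelihood is conjugate: the posterior is Gamma(α + ΣXᵢ, β + n).
Batch 1: sum of counts S = 20 over n = 11 minutes.
After batch 1: Gamma(α+S, β+n) = Gamma(11.72+20, 2.76+11) = Gamma(31.72, 13.76).
Batch 2: sum of counts S = 9 over n = 5 minutes.
After batch 2: Gamma(α+S, β+n) = Gamma(31.72+9, 13.76+5) = Gamma(40.72, 18.76).
Posterior α = 40.72.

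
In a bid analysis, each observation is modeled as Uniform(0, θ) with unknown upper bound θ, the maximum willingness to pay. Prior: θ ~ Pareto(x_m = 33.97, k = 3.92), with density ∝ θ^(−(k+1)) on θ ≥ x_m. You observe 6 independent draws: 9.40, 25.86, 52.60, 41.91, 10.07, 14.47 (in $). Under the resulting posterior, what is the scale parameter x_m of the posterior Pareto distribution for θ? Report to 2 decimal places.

52.60

A Pareto(scale x_m, shape k) prior on the upper bound θ of Uniform(0, θ) is conjugate: posterior is Pareto(max(x_m, max xᵢ), k + n).
Sample maximum = 52.60; prior scale x_m = 33.97 → posterior scale = max = 52.60.
Posterior shape = 3.92 + 6 = 9.92.
Posterior scale x_m = 52.60.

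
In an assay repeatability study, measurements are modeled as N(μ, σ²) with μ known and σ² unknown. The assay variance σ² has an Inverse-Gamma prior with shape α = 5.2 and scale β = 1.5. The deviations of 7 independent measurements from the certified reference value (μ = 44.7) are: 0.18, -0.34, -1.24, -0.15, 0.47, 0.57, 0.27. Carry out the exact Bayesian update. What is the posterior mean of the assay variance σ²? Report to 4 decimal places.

0.3459

With known mean μ and an Inverse-Gamma(α, β) prior on σ², the Normal likelihood is conjugate: posterior is Inv-Gamma(α + n/2, β + Σ(xᵢ−μ)²/2).
Σ(xᵢ−μ)² = (0.18)² + (-0.34)² + (-1.24)² + (-0.15)² + (0.47)² + (0.57)² + (0.27)² = 2.3268.
Posterior: Inv-Gamma(5.2 + 7/2, 1.5 + 2.3268/2) = Inv-Gamma(8.70, 2.66340).
E[σ²|data] = β/(α−1) = 2.66340/7.70 = 0.3459.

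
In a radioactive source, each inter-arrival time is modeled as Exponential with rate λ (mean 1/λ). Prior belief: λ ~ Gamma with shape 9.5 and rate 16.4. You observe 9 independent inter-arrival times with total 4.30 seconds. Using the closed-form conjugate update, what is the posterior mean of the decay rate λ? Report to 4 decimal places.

0.8937

With a Gamma(shape α, rate β) prior on the exponential rate λ, the posterior after n observations with total T = Σxᵢ is Gamma(α+n, β+T).
Posterior: Gamma(9.5+9, 16.4+4.30) = Gamma(18.5, 20.70).
Posterior mean of λ = α/β = 18.5/20.70 = 0.8937.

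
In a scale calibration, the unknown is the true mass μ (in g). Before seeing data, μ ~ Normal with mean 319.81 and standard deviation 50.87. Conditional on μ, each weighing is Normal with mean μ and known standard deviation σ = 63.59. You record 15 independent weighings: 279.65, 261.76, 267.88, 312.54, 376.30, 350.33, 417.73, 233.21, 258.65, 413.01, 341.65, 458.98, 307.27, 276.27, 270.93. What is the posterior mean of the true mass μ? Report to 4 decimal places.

321.5615

For Normal data with known variance σ², a Normal(μ₀, σ₀²) prior on μ is conjugate. Posterior precision = 1/σ₀² + n/σ²; posterior mean is the precision-weighted average of μ₀ and x̄.
Σxᵢ = 279.65 + 261.76 + 267.88 + 312.54 + 376.30 + 350.33 + 417.73 + 233.21 + 258.65 + 413.01 + 341.65 + 458.98 + 307.27 + 276.27 + 270.93 = 4826.16, so n·x̄ = 4826.16.
σ₀² = 50.87² = 2587.7569, σ² = 63.59² = 4043.6881; σ² + n·σ₀² = 4043.6881 + 15·2587.7569 = 42860.0416.
Posterior mean = (μ₀/σ₀² + n·x̄/σ²)/(1/σ₀² + n/σ²) = (σ²·μ₀ + σ₀²·n·x̄)/(σ² + n·σ₀²) = (4043.6881·319.81 + 2587.7569·4826.16)/42860.0416 = 13782140.731765/42860.0416 = 321.5615.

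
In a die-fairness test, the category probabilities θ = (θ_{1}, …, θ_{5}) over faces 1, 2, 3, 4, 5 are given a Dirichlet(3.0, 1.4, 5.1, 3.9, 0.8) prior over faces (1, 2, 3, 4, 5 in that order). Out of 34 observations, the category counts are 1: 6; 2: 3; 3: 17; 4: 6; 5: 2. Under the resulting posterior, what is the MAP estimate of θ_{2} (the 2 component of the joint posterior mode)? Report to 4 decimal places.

0.0787

The Dirichlet prior is conjugate to the Multinomial likelihood: each posterior αⱼ = prior αⱼ + observed count nⱼ.
Posterior concentration: (9.0, 4.4, 22.1, 9.9, 2.8), total = 48.2.
Joint mode component: (α_{2}−1)/(Σα−K) = 3.4/43.2 = 0.0787.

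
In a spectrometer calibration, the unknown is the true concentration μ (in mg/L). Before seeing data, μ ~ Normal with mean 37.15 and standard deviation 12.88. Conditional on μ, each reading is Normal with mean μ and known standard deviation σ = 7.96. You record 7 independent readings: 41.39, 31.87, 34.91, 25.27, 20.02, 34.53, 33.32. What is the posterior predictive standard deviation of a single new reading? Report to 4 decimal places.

For Normal data with known variance σ², a Normal(μ₀, σ₀²) prior on μ is conjugate. Posterior precision = 1/σ₀² + n/σ²; posterior mean is the precision-weighted average of μ₀ and x̄.
σ₀² = 12.88² = 165.8944, σ² = 7.96² = 63.3616; σ² + n·σ₀² = 63.3616 + 7·165.8944 = 1224.6224.
Posterior precision = 1/σ₀² + n/σ² = 1/165.8944 + 7/63.3616 = (σ² + n·σ₀²)/(σ₀²σ²) = 1224.6224/(165.8944·63.3616); posterior variance σₙ² = σ₀²σ²/(σ² + n·σ₀²) = 165.8944·63.3616/1224.6224 = 8.583327.
Predictive variance for one new observation = σₙ² + σ² = 165.8944·63.3616/1224.6224 + 63.3616 = σ²·(σ₀² + 1224.6224)/1224.6224 = 63.3616·1390.5168/1224.6224 = 71.944927; SD = √(63.3616·1390.5168/1224.6224) = 8.4820.

8.4820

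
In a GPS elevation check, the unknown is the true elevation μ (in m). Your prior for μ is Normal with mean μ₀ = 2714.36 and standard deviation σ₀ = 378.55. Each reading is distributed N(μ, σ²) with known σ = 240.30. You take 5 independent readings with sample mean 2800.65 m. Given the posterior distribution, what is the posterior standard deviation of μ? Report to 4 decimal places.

For Normal data with known variance σ², a Normal(μ₀, σ₀²) prior on μ is conjugate. Posterior precision = 1/σ₀² + n/σ²; posterior mean is the precision-weighted average of μ₀ and x̄.
σ₀² = 378.55² = 143300.1025, σ² = 240.30² = 57744.09; σ² + n·σ₀² = 57744.09 + 5·143300.1025 = 774244.6025.
Posterior precision = 1/σ₀² + n/σ² = 1/143300.1025 + 5/57744.09 = (σ² + n·σ₀²)/(σ₀²σ²) = 774244.6025/(143300.1025·57744.09); posterior variance σₙ² = σ₀²σ²/(σ² + n·σ₀²) = 143300.1025·57744.09/774244.6025 = 10687.493318.
Posterior SD = √σₙ² = √(143300.1025·57744.09/774244.6025) = 103.3803.

103.3803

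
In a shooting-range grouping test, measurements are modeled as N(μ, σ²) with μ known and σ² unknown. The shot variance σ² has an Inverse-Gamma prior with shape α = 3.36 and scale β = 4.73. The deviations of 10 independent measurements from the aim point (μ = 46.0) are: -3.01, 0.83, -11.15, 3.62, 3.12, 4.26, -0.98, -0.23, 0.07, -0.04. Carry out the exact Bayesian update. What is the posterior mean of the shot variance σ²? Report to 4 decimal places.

With known mean μ and an Inverse-Gamma(α, β) prior on σ², the Normal likelihood is conjugate: posterior is Inv-Gamma(α + n/2, β + Σ(xᵢ−μ)²/2).
Σ(xᵢ−μ)² = (-3.01)² + (0.83)² + (-11.15)² + (3.62)² + (3.12)² + (4.26)² + (-0.98)² + (-0.23)² + (0.07)² + (-0.04)² = 176.0777.
Posterior: Inv-Gamma(3.36 + 10/2, 4.73 + 176.0777/2) = Inv-Gamma(8.36, 92.76885).
E[σ²|data] = β/(α−1) = 92.76885/7.36 = 12.6045.

12.6045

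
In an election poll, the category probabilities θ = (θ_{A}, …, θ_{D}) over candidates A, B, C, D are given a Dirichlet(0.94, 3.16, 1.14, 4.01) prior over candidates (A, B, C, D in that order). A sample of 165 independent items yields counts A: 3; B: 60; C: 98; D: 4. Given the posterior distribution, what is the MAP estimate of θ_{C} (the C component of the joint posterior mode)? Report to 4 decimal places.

0.5764

The Dirichlet prior is conjugate to the Multinomial likelihood: each posterior αⱼ = prior αⱼ + observed count nⱼ.
Posterior concentration: (3.94, 63.16, 99.14, 8.01), total = 174.25.
Joint mode component: (α_{C}−1)/(Σα−K) = 98.14/170.25 = 0.5764.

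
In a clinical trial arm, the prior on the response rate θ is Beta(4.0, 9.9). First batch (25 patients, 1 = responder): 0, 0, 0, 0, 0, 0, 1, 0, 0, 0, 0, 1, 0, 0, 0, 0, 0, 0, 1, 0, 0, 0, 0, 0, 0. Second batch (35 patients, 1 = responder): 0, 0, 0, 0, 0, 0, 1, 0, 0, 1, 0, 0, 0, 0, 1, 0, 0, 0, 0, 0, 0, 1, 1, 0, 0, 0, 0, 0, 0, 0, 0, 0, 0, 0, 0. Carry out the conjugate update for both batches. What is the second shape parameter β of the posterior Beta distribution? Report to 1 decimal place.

61.9

The Beta prior is conjugate to a Binomial/Bernoulli likelihood; the update adds successes to α and failures to β.
After batch 1: Beta(4.0+3, 9.9+22) = Beta(7.0, 31.9).
After batch 2: Beta(7.0+5, 31.9+30) = Beta(12.0, 61.9).
Posterior β = 61.9.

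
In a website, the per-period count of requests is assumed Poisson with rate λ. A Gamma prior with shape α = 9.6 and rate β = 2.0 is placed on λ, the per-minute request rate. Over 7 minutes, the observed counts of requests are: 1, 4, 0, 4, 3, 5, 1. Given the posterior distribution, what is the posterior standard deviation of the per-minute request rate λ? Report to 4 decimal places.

With a Gamma(shape α, rate β) prior, the Poisson likelihood is conjugate: the posterior is Gamma(α + ΣXᵢ, β + n).
Sum of counts S = 18 over n = 7 minutes.
Posterior: Gamma(α+S, β+n) = Gamma(9.6+18, 2.0+7) = Gamma(27.6, 9.0).
SD = √α/β = √27.6/9.0 = 0.5837.

0.5837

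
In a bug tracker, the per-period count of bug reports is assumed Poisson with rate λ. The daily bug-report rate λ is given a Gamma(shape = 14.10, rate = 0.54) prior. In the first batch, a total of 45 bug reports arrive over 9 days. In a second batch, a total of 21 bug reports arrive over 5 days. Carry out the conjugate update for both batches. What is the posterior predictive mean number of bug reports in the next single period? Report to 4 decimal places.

5.5089

With a Gamma(shape α, rate β) prior, the Poisson likelihood is conjugate: the posterior is Gamma(α + ΣXᵢ, β + n).
After batch 1: Gamma(α+S, β+n) = Gamma(14.10+45, 0.54+9) = Gamma(59.10, 9.54).
After batch 2: Gamma(α+S, β+n) = Gamma(59.10+21, 9.54+5) = Gamma(80.10, 14.54).
The predictive distribution for one future period is NegBinom with mean α/β = 5.5089.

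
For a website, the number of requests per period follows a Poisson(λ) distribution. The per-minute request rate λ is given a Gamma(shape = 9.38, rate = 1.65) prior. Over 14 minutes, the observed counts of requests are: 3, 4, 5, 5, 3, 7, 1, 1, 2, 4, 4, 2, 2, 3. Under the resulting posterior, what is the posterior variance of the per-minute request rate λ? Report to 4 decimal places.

0.2261

With a Gamma(shape α, rate β) prior, the Poisson likelihood is conjugate: the posterior is Gamma(α + ΣXᵢ, β + n).
Sum of counts S = 46 over n = 14 minutes.
Posterior: Gamma(α+S, β+n) = Gamma(9.38+46, 1.65+14) = Gamma(55.38, 15.65).
Var = α/β² = 55.38/15.65² = 0.2261.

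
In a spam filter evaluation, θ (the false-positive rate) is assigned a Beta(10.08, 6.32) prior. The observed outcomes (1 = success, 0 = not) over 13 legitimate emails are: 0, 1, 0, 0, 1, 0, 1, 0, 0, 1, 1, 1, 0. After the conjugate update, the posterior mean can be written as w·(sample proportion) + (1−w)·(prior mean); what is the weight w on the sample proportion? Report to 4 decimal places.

0.4422

The Beta prior is conjugate to a Binomial/Bernoulli likelihood; the update adds successes to α and failures to β.
Posterior mean = (α₀+k)/(α₀+β₀+n) = [n/(α₀+β₀+n)]·(k/n) + [(α₀+β₀)/(α₀+β₀+n)]·α₀/(α₀+β₀), so only n and the prior enter the weight.
The weight on the data is w = n/(α₀+β₀+n) = 13/(10.08+6.32+13) = 13/29.40 = 0.4422.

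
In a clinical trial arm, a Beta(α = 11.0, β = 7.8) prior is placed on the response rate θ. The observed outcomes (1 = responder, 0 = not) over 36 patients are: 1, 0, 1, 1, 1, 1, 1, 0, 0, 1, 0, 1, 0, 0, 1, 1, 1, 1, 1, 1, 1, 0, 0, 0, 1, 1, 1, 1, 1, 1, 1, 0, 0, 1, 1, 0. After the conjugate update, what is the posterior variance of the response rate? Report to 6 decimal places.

The Beta prior is conjugate to a Binomial/Bernoulli likelihood; the update adds successes to α and failures to β.
Posterior: Beta(α+k, β+n−k) = Beta(11.0+24, 7.8+12) = Beta(35.0, 19.8).
Var = αβ/((α+β)²(α+β+1)) = 35.0·19.8/(54.8²·55.8) = 0.004136.

0.004136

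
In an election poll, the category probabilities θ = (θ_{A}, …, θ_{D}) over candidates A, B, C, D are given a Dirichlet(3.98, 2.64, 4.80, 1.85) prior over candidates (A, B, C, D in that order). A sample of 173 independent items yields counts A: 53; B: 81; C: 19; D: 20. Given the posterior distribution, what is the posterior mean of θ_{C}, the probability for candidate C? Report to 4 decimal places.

The Dirichlet prior is conjugate to the Multinomial likelihood: each posterior αⱼ = prior αⱼ + observed count nⱼ.
Posterior concentration: (56.98, 83.64, 23.80, 21.85), total = 186.27.
E[θ_{C}|data] = α_{C}/Σα = 23.80/186.27 = 0.1278.

0.1278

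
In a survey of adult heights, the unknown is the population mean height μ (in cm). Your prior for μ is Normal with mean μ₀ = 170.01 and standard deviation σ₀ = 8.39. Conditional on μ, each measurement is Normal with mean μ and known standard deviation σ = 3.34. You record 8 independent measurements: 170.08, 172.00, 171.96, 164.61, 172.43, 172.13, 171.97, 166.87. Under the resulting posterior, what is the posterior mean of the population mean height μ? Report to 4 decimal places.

170.2515

For Normal data with known variance σ², a Normal(μ₀, σ₀²) prior on μ is conjugate. Posterior precision = 1/σ₀² + n/σ²; posterior mean is the precision-weighted average of μ₀ and x̄.
Σxᵢ = 170.08 + 172.00 + 171.96 + 164.61 + 172.43 + 172.13 + 171.97 + 166.87 = 1362.05, so n·x̄ = 1362.05.
σ₀² = 8.39² = 70.3921, σ² = 3.34² = 11.1556; σ² + n·σ₀² = 11.1556 + 8·70.3921 = 574.2924.
Posterior mean = (μ₀/σ₀² + n·x̄/σ²)/(1/σ₀² + n/σ²) = (σ²·μ₀ + σ₀²·n·x̄)/(σ² + n·σ₀²) = (11.1556·170.01 + 70.3921·1362.05)/574.2924 = 97774.123361/574.2924 = 170.2515.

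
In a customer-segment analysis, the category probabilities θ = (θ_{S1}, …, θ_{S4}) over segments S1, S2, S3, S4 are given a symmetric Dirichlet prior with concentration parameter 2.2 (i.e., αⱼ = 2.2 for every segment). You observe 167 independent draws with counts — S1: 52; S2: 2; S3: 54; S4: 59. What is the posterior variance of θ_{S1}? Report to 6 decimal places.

0.001206

The Dirichlet prior is conjugate to the Multinomial likelihood: each posterior αⱼ = prior αⱼ + observed count nⱼ.
Posterior concentration: (54.2, 4.2, 56.2, 61.2), total = 175.8.
Var[θ_j] = α_j(Σα−α_j)/((Σα)²(Σα+1)) = 54.2·121.6/(175.8²·176.8) = 0.001206.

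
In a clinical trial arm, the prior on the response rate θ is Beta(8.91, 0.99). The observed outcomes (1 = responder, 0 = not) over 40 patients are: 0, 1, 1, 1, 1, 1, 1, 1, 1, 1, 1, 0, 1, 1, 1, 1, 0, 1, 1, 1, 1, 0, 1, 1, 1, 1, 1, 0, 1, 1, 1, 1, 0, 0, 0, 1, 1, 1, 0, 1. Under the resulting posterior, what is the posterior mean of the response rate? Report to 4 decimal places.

The Beta prior is conjugate to a Binomial/Bernoulli likelihood; the update adds successes to α and failures to β.
Posterior: Beta(α+k, β+n−k) = Beta(8.91+31, 0.99+9) = Beta(39.91, 9.99).
Posterior mean = α/(α+β) = 39.91/49.90 = 0.7998.

0.7998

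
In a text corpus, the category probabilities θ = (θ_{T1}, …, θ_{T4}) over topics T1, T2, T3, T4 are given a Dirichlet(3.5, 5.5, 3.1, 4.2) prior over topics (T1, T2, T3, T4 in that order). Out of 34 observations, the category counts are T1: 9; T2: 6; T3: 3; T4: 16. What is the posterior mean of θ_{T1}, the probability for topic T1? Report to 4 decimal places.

0.2485

The Dirichlet prior is conjugate to the Multinomial likelihood: each posterior αⱼ = prior αⱼ + observed count nⱼ.
Posterior concentration: (12.5, 11.5, 6.1, 20.2), total = 50.3.
E[θ_{T1}|data] = α_{T1}/Σα = 12.5/50.3 = 0.2485.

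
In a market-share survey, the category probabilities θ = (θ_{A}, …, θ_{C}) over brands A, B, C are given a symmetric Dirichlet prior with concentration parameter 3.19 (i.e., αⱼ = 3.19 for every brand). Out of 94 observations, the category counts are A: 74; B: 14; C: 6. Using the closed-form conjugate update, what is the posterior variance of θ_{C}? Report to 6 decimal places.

0.000773

The Dirichlet prior is conjugate to the Multinomial likelihood: each posterior αⱼ = prior αⱼ + observed count nⱼ.
Posterior concentration: (77.19, 17.19, 9.19), total = 103.57.
Var[θ_j] = α_j(Σα−α_j)/((Σα)²(Σα+1)) = 9.19·94.38/(103.57²·104.57) = 0.000773.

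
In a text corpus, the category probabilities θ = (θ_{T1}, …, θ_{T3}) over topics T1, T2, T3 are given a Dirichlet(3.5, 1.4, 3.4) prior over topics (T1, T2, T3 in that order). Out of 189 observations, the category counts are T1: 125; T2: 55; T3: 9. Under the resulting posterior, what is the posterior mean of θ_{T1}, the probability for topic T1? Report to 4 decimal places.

The Dirichlet prior is conjugate to the Multinomial likelihood: each posterior αⱼ = prior αⱼ + observed count nⱼ.
Posterior concentration: (128.5, 56.4, 12.4), total = 197.3.
E[θ_{T1}|data] = α_{T1}/Σα = 128.5/197.3 = 0.6513.

0.6513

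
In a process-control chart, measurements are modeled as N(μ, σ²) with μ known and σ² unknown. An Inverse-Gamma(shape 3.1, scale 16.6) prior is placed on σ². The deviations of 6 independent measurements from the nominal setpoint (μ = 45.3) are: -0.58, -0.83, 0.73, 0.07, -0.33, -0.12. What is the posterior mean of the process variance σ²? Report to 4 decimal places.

With known mean μ and an Inverse-Gamma(α, β) prior on σ², the Normal likelihood is conjugate: posterior is Inv-Gamma(α + n/2, β + Σ(xᵢ−μ)²/2).
Σ(xᵢ−μ)² = (-0.58)² + (-0.83)² + (0.73)² + (0.07)² + (-0.33)² + (-0.12)² = 1.6864.
Posterior: Inv-Gamma(3.1 + 6/2, 16.6 + 1.6864/2) = Inv-Gamma(6.10, 17.44320).
E[σ²|data] = β/(α−1) = 17.44320/5.10 = 3.4202.

3.4202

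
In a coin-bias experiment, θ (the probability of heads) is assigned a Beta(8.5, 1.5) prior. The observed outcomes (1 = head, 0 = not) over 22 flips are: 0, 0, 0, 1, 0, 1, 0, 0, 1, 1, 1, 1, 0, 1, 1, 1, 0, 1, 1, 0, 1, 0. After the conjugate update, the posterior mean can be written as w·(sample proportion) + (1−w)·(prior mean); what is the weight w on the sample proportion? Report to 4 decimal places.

0.6875

The Beta prior is conjugate to a Binomial/Bernoulli likelihood; the update adds successes to α and failures to β.
Posterior mean = (α₀+k)/(α₀+β₀+n) = [n/(α₀+β₀+n)]·(k/n) + [(α₀+β₀)/(α₀+β₀+n)]·α₀/(α₀+β₀), so only n and the prior enter the weight.
The weight on the data is w = n/(α₀+β₀+n) = 22/(8.5+1.5+22) = 22/32.0 = 0.6875.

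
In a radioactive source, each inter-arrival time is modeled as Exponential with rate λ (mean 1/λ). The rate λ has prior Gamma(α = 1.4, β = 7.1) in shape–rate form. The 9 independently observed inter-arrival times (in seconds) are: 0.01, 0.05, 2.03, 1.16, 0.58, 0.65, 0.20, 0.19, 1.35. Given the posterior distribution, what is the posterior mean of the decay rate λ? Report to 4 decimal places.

With a Gamma(shape α, rate β) prior on the exponential rate λ, the posterior after n observations with total T = Σxᵢ is Gamma(α+n, β+T).
Sum of observations T = 6.22 seconds; n = 9.
Posterior: Gamma(1.4+9, 7.1+6.22) = Gamma(10.4, 13.32).
Posterior mean of λ = α/β = 10.4/13.32 = 0.7808.

0.7808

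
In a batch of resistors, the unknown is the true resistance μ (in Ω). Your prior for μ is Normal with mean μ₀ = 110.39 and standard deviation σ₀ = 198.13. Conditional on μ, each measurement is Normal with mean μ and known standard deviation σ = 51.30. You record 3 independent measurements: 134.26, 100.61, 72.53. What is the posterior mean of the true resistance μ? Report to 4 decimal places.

102.6399

For Normal data with known variance σ², a Normal(μ₀, σ₀²) prior on μ is conjugate. Posterior precision = 1/σ₀² + n/σ²; posterior mean is the precision-weighted average of μ₀ and x̄.
Σxᵢ = 134.26 + 100.61 + 72.53 = 307.4, so n·x̄ = 307.4.
σ₀² = 198.13² = 39255.4969, σ² = 51.30² = 2631.69; σ² + n·σ₀² = 2631.69 + 3·39255.4969 = 120398.1807.
Posterior mean = (μ₀/σ₀² + n·x̄/σ²)/(1/σ₀² + n/σ²) = (σ²·μ₀ + σ₀²·n·x̄)/(σ² + n·σ₀²) = (2631.69·110.39 + 39255.4969·307.4)/120398.1807 = 12357652.00616/120398.1807 = 102.6399.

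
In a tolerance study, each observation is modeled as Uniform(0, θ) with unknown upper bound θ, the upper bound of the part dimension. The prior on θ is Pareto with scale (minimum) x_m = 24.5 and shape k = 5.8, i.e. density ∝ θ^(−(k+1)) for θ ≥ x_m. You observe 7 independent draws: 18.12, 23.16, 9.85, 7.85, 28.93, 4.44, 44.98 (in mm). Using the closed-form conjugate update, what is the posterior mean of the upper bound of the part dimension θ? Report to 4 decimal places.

48.7919

A Pareto(scale x_m, shape k) prior on the upper bound θ of Uniform(0, θ) is conjugate: posterior is Pareto(max(x_m, max xᵢ), k + n).
Sample maximum = 44.98; prior scale x_m = 24.5 → posterior scale = max = 44.98.
Posterior shape = 5.8 + 7 = 12.8.
E[θ|data] = k·x_m/(k−1) = 12.8·44.98/11.8 = 48.7919.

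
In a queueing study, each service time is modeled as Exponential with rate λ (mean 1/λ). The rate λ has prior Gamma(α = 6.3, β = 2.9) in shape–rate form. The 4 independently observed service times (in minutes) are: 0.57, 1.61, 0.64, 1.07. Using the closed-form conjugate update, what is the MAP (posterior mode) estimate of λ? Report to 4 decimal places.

With a Gamma(shape α, rate β) prior on the exponential rate λ, the posterior after n observations with total T = Σxᵢ is Gamma(α+n, β+T).
Sum of observations T = 3.89 minutes; n = 4.
Posterior: Gamma(6.3+4, 2.9+3.89) = Gamma(10.3, 6.79).
Mode = (α−1)/β = 1.3697.

1.3697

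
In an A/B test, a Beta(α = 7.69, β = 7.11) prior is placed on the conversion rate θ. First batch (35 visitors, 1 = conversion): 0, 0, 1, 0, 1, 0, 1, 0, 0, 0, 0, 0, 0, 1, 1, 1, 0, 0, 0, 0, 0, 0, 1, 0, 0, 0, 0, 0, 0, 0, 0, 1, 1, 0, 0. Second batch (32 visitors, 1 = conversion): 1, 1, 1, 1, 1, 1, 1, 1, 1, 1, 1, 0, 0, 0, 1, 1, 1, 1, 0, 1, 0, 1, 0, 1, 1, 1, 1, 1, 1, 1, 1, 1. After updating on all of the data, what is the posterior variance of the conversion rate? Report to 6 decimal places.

0.003014

The Beta prior is conjugate to a Binomial/Bernoulli likelihood; the update adds successes to α and failures to β.
After batch 1: Beta(7.69+9, 7.11+26) = Beta(16.69, 33.11).
After batch 2: Beta(16.69+26, 33.11+6) = Beta(42.69, 39.11).
Var = αβ/((α+β)²(α+β+1)) = 42.69·39.11/(81.80²·82.80) = 0.003014.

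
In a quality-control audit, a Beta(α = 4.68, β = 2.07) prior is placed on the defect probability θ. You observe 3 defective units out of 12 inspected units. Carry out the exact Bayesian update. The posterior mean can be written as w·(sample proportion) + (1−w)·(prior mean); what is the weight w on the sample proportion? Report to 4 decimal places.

The Beta prior is conjugate to a Binomial/Bernoulli likelihood; the update adds successes to α and failures to β.
Posterior mean = (α₀+k)/(α₀+β₀+n) = [n/(α₀+β₀+n)]·(k/n) + [(α₀+β₀)/(α₀+β₀+n)]·α₀/(α₀+β₀), so only n and the prior enter the weight.
The weight on the data is w = n/(α₀+β₀+n) = 12/(4.68+2.07+12) = 12/18.75 = 0.6400.

0.6400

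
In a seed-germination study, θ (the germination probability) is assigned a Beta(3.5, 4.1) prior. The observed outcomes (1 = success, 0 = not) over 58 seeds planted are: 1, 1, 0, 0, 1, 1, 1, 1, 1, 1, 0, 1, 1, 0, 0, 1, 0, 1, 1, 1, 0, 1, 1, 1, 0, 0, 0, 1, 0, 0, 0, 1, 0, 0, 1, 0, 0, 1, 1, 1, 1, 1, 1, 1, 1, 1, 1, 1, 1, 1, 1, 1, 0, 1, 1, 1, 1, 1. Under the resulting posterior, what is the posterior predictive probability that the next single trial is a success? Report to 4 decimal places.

The Beta prior is conjugate to a Binomial/Bernoulli likelihood; the update adds successes to α and failures to β.
Posterior: Beta(α+k, β+n−k) = Beta(3.5+40, 4.1+18) = Beta(43.5, 22.1).
For a single future Bernoulli trial, P(success | data) = α/(α+β) = 0.6631.

0.6631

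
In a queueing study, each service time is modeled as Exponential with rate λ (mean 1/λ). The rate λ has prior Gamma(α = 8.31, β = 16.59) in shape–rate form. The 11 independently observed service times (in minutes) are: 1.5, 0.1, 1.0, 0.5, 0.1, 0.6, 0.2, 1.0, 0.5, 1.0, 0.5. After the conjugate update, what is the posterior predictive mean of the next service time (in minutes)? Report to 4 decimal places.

1.2884

With a Gamma(shape α, rate β) prior on the exponential rate λ, the posterior after n observations with total T = Σxᵢ is Gamma(α+n, β+T).
Sum of observations T = 7.0 minutes; n = 11.
Posterior: Gamma(8.31+11, 16.59+7.0) = Gamma(19.31, 23.59).
The predictive distribution for the next observation is Lomax; its mean is β/(α−1) = 23.59/18.31 = 1.2884.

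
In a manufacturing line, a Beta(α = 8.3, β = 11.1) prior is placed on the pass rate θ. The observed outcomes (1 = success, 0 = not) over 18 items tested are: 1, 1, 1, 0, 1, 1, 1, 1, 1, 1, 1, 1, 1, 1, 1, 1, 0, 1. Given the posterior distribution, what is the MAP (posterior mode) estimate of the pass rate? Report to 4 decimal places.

0.6582

The Beta prior is conjugate to a Binomial/Bernoulli likelihood; the update adds successes to α and failures to β.
Posterior: Beta(α+k, β+n−k) = Beta(8.3+16, 11.1+2) = Beta(24.3, 13.1).
Mode of Beta(a,b) for a,b>1 is (a−1)/(a+b−2) = 23.3/35.4 = 0.6582.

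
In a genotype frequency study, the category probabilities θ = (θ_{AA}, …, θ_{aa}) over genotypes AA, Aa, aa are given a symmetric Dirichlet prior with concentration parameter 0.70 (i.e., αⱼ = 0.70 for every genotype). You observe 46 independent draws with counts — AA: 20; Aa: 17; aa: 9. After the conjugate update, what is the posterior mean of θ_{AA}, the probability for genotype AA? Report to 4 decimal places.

The Dirichlet prior is conjugate to the Multinomial likelihood: each posterior αⱼ = prior αⱼ + observed count nⱼ.
Posterior concentration: (20.70, 17.70, 9.70), total = 48.10.
E[θ_{AA}|data] = α_{AA}/Σα = 20.70/48.10 = 0.4304.

0.4304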